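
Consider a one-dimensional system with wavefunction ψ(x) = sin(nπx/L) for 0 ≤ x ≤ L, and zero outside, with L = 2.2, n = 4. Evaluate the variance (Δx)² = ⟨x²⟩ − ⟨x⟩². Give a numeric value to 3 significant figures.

Compute ⟨x⟩ and ⟨x²⟩ separately, then (Δx)² = ⟨x²⟩ − ⟨x⟩².
With sin²θ = (1 − cos2θ)/2 on 0 ≤ x ≤ L: ∫sin²(nπx/L) dx = L/2, ∫x·sin²(nπx/L) dx = L²/4, ∫x²·sin²(nπx/L) dx = L³·(1/6 − 1/(4n²π²)); higher powers xᵏ the same way, integrating xᵏ·cos(2nπx/L) by parts.
Normalization: ∫|ψ|² dx = 1.1000.
⟨x⟩ = 1.1000 and ⟨x²⟩ = 1.5980.
(Δx)² = 1.5980 − (1.1000)² = 0.38801.

0.388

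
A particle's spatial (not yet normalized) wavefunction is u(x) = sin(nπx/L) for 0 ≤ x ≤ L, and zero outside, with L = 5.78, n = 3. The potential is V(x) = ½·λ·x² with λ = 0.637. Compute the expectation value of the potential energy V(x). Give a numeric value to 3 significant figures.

⟨V⟩ = ∫ V(x)·|u|² dx / ∫|u|² dx.
With sin²θ = (1 − cos2θ)/2 on 0 ≤ x ≤ L: ∫sin²(nπx/L) dx = L/2, ∫x·sin²(nπx/L) dx = L²/4, ∫x²·sin²(nπx/L) dx = L³·(1/6 − 1/(4n²π²)); higher powers xᵏ the same way, integrating xᵏ·cos(2nπx/L) by parts.
State is unnormalized: ∫|u|² dx = 2.8900, and ∫u*·V(x)·u dx = 10.077, so ⟨V⟩ = 10.077 / 2.8900.
⟨V⟩ = 3.4870.

3.49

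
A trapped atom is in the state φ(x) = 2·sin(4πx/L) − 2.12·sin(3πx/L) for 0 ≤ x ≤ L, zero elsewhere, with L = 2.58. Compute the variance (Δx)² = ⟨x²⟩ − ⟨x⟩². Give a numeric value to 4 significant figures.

0.2635

Compute ⟨x⟩ and ⟨x²⟩ separately, then (Δx)² = ⟨x²⟩ − ⟨x⟩².
On 0 ≤ x ≤ L (j ≠ l): ∫sin²(jπx/L) dx = L/2, ∫sin(jπx/L)·sin(lπx/L) dx = 0; diagonal moments ∫x·sin²(jπx/L) dx = L²/4, ∫x²·sin²(jπx/L) dx = L³·(1/6 − 1/(4j²π²)); cross terms ∫x·sin(jπx/L)·sin(lπx/L) dx = 0 for j + l even and −4jlL²/(π²(j² − l²)²) for j + l odd, ∫x²·sin(jπx/L)·sin(lπx/L) dx = (−1)^(j+l)·4jlL³/(π²(j² − l²)²); higher powers the same way via product-to-sum and parts.
Normalization: ∫|φ|² dx = 10.958.
⟨x⟩ = 1.8013 and ⟨x²⟩ = 3.5082.
(Δx)² = 3.5082 − (1.8013)² = 0.26354.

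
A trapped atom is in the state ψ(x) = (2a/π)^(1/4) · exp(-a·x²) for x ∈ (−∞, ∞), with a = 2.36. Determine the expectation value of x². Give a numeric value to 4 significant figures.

⟨x²⟩ = ∫ x²·|ψ|² dx (integrals over the domain).
Gaussian moments: ∫x^(2j)·e^(−2ax²) dx = (2j−1)!!/(4a)^j · √(π/(2a)), odd powers integrate to 0; here √(π/(2a)) = 0.81584.
⟨x²⟩ = 0.10593.

0.1059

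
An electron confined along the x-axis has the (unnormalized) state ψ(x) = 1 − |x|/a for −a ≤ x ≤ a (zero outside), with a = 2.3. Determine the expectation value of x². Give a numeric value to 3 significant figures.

0.529

⟨x²⟩ = ∫ x²·|ψ|² dx / ∫|ψ|² dx (integrals over the domain).
ψ is even, so ∫ over [−a, a] = 2∫₀ᵃ with ψ = 1 − x/a there: ∫₀ᵃ (1 − x/a)² dx = a/3, ∫₀ᵃ x²(1 − x/a)² dx = a³/30, ∫₀ᵃ x⁴(1 − x/a)² dx = a⁵/105.
State is unnormalized: ∫|ψ|² dx = 1.5333, and ∫ψ*·x²·ψ dx = 0.81113, so ⟨x²⟩ = 0.81113 / 1.5333.
⟨x²⟩ = 0.52900.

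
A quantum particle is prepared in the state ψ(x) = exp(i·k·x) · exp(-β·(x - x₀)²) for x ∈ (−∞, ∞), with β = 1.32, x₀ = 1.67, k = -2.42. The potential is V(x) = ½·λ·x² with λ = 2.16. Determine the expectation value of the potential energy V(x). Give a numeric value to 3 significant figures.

3.22

⟨V⟩ = ∫ V(x)·|ψ|² dx / ∫|ψ|² dx.
Gaussian moments (u = x − x₀): ∫u^(2j)·e^(−2βu²) du = (2j−1)!!/(4β)^j · √(π/(2β)), odd powers integrate to 0; here √(π/(2β)) = 1.0909.
State is unnormalized: ∫|ψ|² dx = 1.0909, and ∫ψ*·V(x)·ψ dx = 3.5088, so ⟨V⟩ = 3.5088 / 1.0909.
⟨V⟩ = 3.2166.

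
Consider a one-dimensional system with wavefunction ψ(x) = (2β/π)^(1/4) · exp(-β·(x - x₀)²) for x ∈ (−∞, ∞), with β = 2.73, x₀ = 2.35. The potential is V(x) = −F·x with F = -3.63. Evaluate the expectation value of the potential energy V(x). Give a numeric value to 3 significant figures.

8.53

⟨V⟩ = ∫ V(x)·|ψ|² dx.
Gaussian moments (u = x − x₀): ∫u^(2j)·e^(−2βu²) du = (2j−1)!!/(4β)^j · √(π/(2β)), odd powers integrate to 0; here √(π/(2β)) = 0.75854.
⟨V⟩ = 8.5305.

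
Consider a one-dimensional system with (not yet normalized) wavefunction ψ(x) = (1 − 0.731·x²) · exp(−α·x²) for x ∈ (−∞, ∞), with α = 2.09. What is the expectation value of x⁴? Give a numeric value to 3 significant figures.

⟨x⁴⟩ = ∫ x⁴·|ψ|² dx / ∫|ψ|² dx (integrals over the domain).
Expand each integrand as polynomial × e^(−2αx²) and use ∫x^(2j)·e^(−2αx²) dx = (2j−1)!!/(4α)^j · √(π/(2α)), odd powers → 0; here √(π/(2α)) = 0.86694.
State is unnormalized: ∫|ψ|² dx = 0.73521, and ∫ψ*·x⁴·ψ dx = 0.014632, so ⟨x⁴⟩ = 0.014632 / 0.73521.
⟨x⁴⟩ = 0.019902.

0.0199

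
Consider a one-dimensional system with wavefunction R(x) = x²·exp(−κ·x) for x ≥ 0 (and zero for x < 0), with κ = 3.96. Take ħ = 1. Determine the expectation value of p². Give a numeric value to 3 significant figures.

p² R = −ħ² d²R/dx²; ⟨p²⟩ = −ħ² ∫ R*·R'' dx / ∫|R|² dx.
Differentiate x²·exp(−κ·x) with the product rule; every integrand then reduces to terms xʲ·e^(−2κx) on [0, ∞), with ∫₀^∞ xʲ·e^(−2κx) dx = j!/(2κ)^(j+1).
State is unnormalized: ∫|R|² dx = 0.00077017, and ∫R*·(−ħ² R'') dx = 0.0040258, so ⟨p²⟩ = 0.0040258 / 0.00077017.
⟨p²⟩ = 5.2272.

5.23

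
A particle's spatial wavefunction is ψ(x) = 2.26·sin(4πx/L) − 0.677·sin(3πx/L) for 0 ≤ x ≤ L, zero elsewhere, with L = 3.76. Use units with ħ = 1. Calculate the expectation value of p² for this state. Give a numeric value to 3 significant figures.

10.8

p² ψ = −ħ² d²ψ/dx²; ⟨p²⟩ = −ħ² ∫ ψ*·ψ'' dx / ∫|ψ|² dx.
d²/dx² sin(jπx/L) = −(jπ/L)²·sin(jπx/L); on 0 ≤ x ≤ L, ∫sin²(jπx/L) dx = L/2 and ∫sin(jπx/L)·sin(lπx/L) dx = 0 for j ≠ l, so only diagonal terms survive in ∫|ψ|² and ∫ψ·ψ″; ∫ψ·ψ′ dx = [ψ²/2] between the walls = 0.
State is unnormalized: ∫|ψ|² dx = 10.464, and ∫ψ*·(−ħ² ψ'') dx = 112.67, so ⟨p²⟩ = 112.67 / 10.464.
⟨p²⟩ = 10.767.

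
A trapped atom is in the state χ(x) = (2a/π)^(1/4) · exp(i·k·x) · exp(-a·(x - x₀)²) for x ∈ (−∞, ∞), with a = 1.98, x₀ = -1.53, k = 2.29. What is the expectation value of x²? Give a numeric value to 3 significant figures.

2.47

⟨x²⟩ = ∫ x²·|χ|² dx (integrals over the domain).
Gaussian moments (u = x − x₀): ∫u^(2j)·e^(−2au²) du = (2j−1)!!/(4a)^j · √(π/(2a)), odd powers integrate to 0; here √(π/(2a)) = 0.89069.
⟨x²⟩ = 2.4672.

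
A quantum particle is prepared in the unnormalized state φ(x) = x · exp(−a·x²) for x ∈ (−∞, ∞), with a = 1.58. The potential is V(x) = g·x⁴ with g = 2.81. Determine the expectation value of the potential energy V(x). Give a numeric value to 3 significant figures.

⟨V⟩ = ∫ V(x)·|φ|² dx / ∫|φ|² dx.
Expand each integrand as polynomial × e^(−2ax²) and use ∫x^(2j)·e^(−2ax²) dx = (2j−1)!!/(4a)^j · √(π/(2a)), odd powers → 0; here √(π/(2a)) = 0.99708.
State is unnormalized: ∫|φ|² dx = 0.15777, and ∫φ*·V(x)·φ dx = 0.16649, so ⟨V⟩ = 0.16649 / 0.15777.
⟨V⟩ = 1.0553.

1.06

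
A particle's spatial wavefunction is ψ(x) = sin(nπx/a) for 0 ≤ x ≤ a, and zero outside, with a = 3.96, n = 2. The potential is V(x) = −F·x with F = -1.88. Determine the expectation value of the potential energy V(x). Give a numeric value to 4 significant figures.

⟨V⟩ = ∫ V(x)·|ψ|² dx / ∫|ψ|² dx.
With sin²θ = (1 − cos2θ)/2 on 0 ≤ x ≤ a: ∫sin²(nπx/a) dx = a/2, ∫x·sin²(nπx/a) dx = a²/4, ∫x²·sin²(nπx/a) dx = a³·(1/6 − 1/(4n²π²)); higher powers xᵏ the same way, integrating xᵏ·cos(2nπx/a) by parts.
State is unnormalized: ∫|ψ|² dx = 1.9800, and ∫ψ*·V(x)·ψ dx = 7.3704, so ⟨V⟩ = 7.3704 / 1.9800.
⟨V⟩ = 3.7224.

3.722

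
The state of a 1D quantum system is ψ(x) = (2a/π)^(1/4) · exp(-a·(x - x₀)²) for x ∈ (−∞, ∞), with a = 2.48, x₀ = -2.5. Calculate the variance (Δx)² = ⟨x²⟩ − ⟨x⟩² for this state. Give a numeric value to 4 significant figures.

0.1008

Compute ⟨x⟩ and ⟨x²⟩ separately, then (Δx)² = ⟨x²⟩ − ⟨x⟩².
Gaussian moments (u = x − x₀): ∫u^(2j)·e^(−2au²) du = (2j−1)!!/(4a)^j · √(π/(2a)), odd powers integrate to 0; here √(π/(2a)) = 0.79586.
⟨x⟩ = -2.5000 and ⟨x²⟩ = 6.3508.
(Δx)² = 6.3508 − (-2.5000)² = 0.10081.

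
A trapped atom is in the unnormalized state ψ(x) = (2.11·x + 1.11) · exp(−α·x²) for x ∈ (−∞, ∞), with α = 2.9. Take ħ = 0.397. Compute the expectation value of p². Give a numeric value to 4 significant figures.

0.6742

p² ψ = −ħ² d²ψ/dx²; ⟨p²⟩ = −ħ² ∫ ψ*·ψ'' dx / ∫|ψ|² dx.
Expand each integrand as polynomial × e^(−2αx²) and use ∫x^(2j)·e^(−2αx²) dx = (2j−1)!!/(4α)^j · √(π/(2α)), odd powers → 0; here √(π/(2α)) = 0.73597. Differentiate with the product rule, d/dx e^(−αx²) = −2αx·e^(−αx²).
State is unnormalized: ∫|ψ|² dx = 1.1893, and ∫ψ*·(−ħ² ψ'') dx = 0.80178, so ⟨p²⟩ = 0.80178 / 1.1893.
⟨p²⟩ = 0.67419.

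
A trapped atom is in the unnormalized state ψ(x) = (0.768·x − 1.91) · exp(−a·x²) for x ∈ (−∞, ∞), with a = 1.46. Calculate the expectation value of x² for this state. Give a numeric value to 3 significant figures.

⟨x²⟩ = ∫ x²·|ψ|² dx / ∫|ψ|² dx (integrals over the domain).
Expand each integrand as polynomial × e^(−2ax²) and use ∫x^(2j)·e^(−2ax²) dx = (2j−1)!!/(4a)^j · √(π/(2a)), odd powers → 0; here √(π/(2a)) = 1.0373.
State is unnormalized: ∫|ψ|² dx = 3.8888, and ∫ψ*·x²·ψ dx = 0.70176, so ⟨x²⟩ = 0.70176 / 3.8888.
⟨x²⟩ = 0.18046.

0.180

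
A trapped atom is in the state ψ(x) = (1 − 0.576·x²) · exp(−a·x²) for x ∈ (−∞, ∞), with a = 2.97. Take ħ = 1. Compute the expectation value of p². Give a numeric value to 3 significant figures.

3.63

p² ψ = −ħ² d²ψ/dx²; ⟨p²⟩ = −ħ² ∫ ψ*·ψ'' dx / ∫|ψ|² dx.
Expand each integrand as polynomial × e^(−2ax²) and use ∫x^(2j)·e^(−2ax²) dx = (2j−1)!!/(4a)^j · √(π/(2a)), odd powers → 0; here √(π/(2a)) = 0.72725. Differentiate with the product rule, d/dx e^(−ax²) = −2ax·e^(−ax²).
State is unnormalized: ∫|ψ|² dx = 0.66185, and ∫ψ*·(−ħ² ψ'') dx = 2.4049, so ⟨p²⟩ = 2.4049 / 0.66185.
⟨p²⟩ = 3.6336.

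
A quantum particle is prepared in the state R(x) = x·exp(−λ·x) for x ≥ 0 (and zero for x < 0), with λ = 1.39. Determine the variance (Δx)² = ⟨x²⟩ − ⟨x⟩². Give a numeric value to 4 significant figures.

0.3882

Compute ⟨x⟩ and ⟨x²⟩ separately, then (Δx)² = ⟨x²⟩ − ⟨x⟩².
Every integrand reduces to terms xʲ·e^(−2λx) on [0, ∞); use ∫₀^∞ xʲ·e^(−2λx) dx = j!/(2λ)^(j+1).
Normalization: ∫|R|² dx = 0.093088.
⟨x⟩ = 1.0791 and ⟨x²⟩ = 1.5527.
(Δx)² = 1.5527 − (1.0791)² = 0.38818.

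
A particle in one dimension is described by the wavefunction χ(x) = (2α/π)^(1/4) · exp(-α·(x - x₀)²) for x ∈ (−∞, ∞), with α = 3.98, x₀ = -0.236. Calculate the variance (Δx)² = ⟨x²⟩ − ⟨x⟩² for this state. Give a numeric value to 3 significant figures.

Compute ⟨x⟩ and ⟨x²⟩ separately, then (Δx)² = ⟨x²⟩ − ⟨x⟩².
Gaussian moments (u = x − x₀): ∫u^(2j)·e^(−2αu²) du = (2j−1)!!/(4α)^j · √(π/(2α)), odd powers integrate to 0; here √(π/(2α)) = 0.62823.
⟨x⟩ = -0.23600 and ⟨x²⟩ = 0.11851.
(Δx)² = 0.11851 − (-0.23600)² = 0.062814.

0.0628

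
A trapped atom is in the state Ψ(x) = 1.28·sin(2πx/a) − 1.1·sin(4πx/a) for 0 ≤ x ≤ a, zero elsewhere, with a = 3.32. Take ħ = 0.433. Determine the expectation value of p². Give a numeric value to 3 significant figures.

1.53

p² Ψ = −ħ² d²Ψ/dx²; ⟨p²⟩ = −ħ² ∫ Ψ*·Ψ'' dx / ∫|Ψ|² dx.
d²/dx² sin(jπx/a) = −(jπ/a)²·sin(jπx/a); on 0 ≤ x ≤ a, ∫sin²(jπx/a) dx = a/2 and ∫sin(jπx/a)·sin(lπx/a) dx = 0 for j ≠ l, so only diagonal terms survive in ∫|Ψ|² and ∫Ψ·Ψ″; ∫Ψ·Ψ′ dx = [Ψ²/2] between the walls = 0.
State is unnormalized: ∫|Ψ|² dx = 4.7283, and ∫Ψ*·(−ħ² Ψ'') dx = 7.2216, so ⟨p²⟩ = 7.2216 / 4.7283.
⟨p²⟩ = 1.5273.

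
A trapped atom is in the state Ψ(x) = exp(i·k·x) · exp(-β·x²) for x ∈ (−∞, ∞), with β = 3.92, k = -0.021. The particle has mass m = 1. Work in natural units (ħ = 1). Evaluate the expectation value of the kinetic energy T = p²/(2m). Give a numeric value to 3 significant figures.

T = −(ħ²/2m) d²/dx², so ⟨T⟩ = −(ħ²/2m) ∫ Ψ*·Ψ'' dx / ∫|Ψ|² dx; with m = 1.
Gaussian moments: ∫x^(2j)·e^(−2βx²) dx = (2j−1)!!/(4β)^j · √(π/(2β)), odd powers integrate to 0; here √(π/(2β)) = 0.63302. Derivatives: Ψ′ = (ik − 2βx)·Ψ, Ψ″ = ((ik − 2βx)² − 2β)·Ψ; the odd-in-x pieces drop out.
State is unnormalized: ∫|Ψ|² dx = 0.63302, and ∫Ψ*·(−ħ²/2m · Ψ'') dx = 1.2409, so ⟨T⟩ = 1.2409 / 0.63302.
⟨T⟩ = 1.9602.

1.96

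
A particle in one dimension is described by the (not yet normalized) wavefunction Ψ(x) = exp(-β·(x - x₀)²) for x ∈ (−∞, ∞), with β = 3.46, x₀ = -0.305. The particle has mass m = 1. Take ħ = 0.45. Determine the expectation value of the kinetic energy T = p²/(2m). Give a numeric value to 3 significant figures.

T = −(ħ²/2m) d²/dx², so ⟨T⟩ = −(ħ²/2m) ∫ Ψ*·Ψ'' dx / ∫|Ψ|² dx; with m = 1.
Gaussian moments (u = x − x₀): ∫u^(2j)·e^(−2βu²) du = (2j−1)!!/(4β)^j · √(π/(2β)), odd powers integrate to 0; here √(π/(2β)) = 0.67379. Derivatives: d/dx e^(−βu²) = −2βu·e^(−βu²), d²/dx² e^(−βu²) = (4β²u² − 2β)·e^(−βu²).
State is unnormalized: ∫|Ψ|² dx = 0.67379, and ∫Ψ*·(−ħ²/2m · Ψ'') dx = 0.23604, so ⟨T⟩ = 0.23604 / 0.67379.
⟨T⟩ = 0.35033.

0.350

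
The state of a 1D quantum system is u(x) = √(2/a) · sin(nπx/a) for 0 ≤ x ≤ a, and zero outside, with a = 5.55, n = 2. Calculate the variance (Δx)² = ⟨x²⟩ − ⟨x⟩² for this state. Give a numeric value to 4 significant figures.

2.177

Compute ⟨x⟩ and ⟨x²⟩ separately, then (Δx)² = ⟨x²⟩ − ⟨x⟩².
With sin²θ = (1 − cos2θ)/2 on 0 ≤ x ≤ a: ∫sin²(nπx/a) dx = a/2, ∫x·sin²(nπx/a) dx = a²/4, ∫x²·sin²(nπx/a) dx = a³·(1/6 − 1/(4n²π²)); higher powers xᵏ the same way, integrating xᵏ·cos(2nπx/a) by parts.
⟨x⟩ = 2.7750 and ⟨x²⟩ = 9.8774.
(Δx)² = 9.8774 − (2.7750)² = 2.1768.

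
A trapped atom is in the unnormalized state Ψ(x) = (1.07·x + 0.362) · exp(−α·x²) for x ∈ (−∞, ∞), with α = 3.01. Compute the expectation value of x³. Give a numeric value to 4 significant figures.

⟨x³⟩ = ∫ x³·|Ψ|² dx / ∫|Ψ|² dx (integrals over the domain).
Expand each integrand as polynomial × e^(−2αx²) and use ∫x^(2j)·e^(−2αx²) dx = (2j−1)!!/(4α)^j · √(π/(2α)), odd powers → 0; here √(π/(2α)) = 0.72240.
State is unnormalized: ∫|Ψ|² dx = 0.16336, and ∫Ψ*·x³·Ψ dx = 0.011582, so ⟨x³⟩ = 0.011582 / 0.16336.
⟨x³⟩ = 0.070896.

0.07090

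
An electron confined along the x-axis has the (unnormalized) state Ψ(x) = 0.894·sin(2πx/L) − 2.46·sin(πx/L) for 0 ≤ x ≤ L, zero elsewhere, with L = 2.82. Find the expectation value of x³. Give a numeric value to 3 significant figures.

⟨x³⟩ = ∫ x³·|Ψ|² dx / ∫|Ψ|² dx (integrals over the domain).
On 0 ≤ x ≤ L (j ≠ l): ∫sin²(jπx/L) dx = L/2, ∫sin(jπx/L)·sin(lπx/L) dx = 0; diagonal moments ∫x·sin²(jπx/L) dx = L²/4, ∫x²·sin²(jπx/L) dx = L³·(1/6 − 1/(4j²π²)); cross terms ∫x·sin(jπx/L)·sin(lπx/L) dx = 0 for j + l even and −4jlL²/(π²(j² − l²)²) for j + l odd, ∫x²·sin(jπx/L)·sin(lπx/L) dx = (−1)^(j+l)·4jlL³/(π²(j² − l²)²); higher powers the same way via product-to-sum and parts.
State is unnormalized: ∫|Ψ|² dx = 9.6597, and ∫Ψ*·x³·Ψ dx = 59.791, so ⟨x³⟩ = 59.791 / 9.6597.
⟨x³⟩ = 6.1898.

6.19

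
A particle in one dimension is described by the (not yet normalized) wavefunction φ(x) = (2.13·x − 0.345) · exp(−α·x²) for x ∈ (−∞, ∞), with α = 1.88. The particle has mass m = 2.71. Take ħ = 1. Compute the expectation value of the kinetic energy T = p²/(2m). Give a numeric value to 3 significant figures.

0.926

T = −(ħ²/2m) d²/dx², so ⟨T⟩ = −(ħ²/2m) ∫ φ*·φ'' dx / ∫|φ|² dx; with m = 2.71.
Expand each integrand as polynomial × e^(−2αx²) and use ∫x^(2j)·e^(−2αx²) dx = (2j−1)!!/(4α)^j · √(π/(2α)), odd powers → 0; here √(π/(2α)) = 0.91407. Differentiate with the product rule, d/dx e^(−αx²) = −2αx·e^(−αx²).
State is unnormalized: ∫|φ|² dx = 0.66027, and ∫φ*·(−ħ²/2m · φ'') dx = 0.61159, so ⟨T⟩ = 0.61159 / 0.66027.
⟨T⟩ = 0.92628.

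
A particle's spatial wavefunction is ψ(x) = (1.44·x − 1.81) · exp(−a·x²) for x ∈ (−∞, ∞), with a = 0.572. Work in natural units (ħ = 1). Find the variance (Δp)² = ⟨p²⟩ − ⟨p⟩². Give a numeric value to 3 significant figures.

Compute ⟨p⟩ and ⟨p²⟩ separately; (Δp)² = ⟨p²⟩ − ⟨p⟩².
Expand each integrand as polynomial × e^(−2ax²) and use ∫x^(2j)·e^(−2ax²) dx = (2j−1)!!/(4a)^j · √(π/(2a)), odd powers → 0; here √(π/(2a)) = 1.6572. Differentiate with the product rule, d/dx e^(−ax²) = −2ax·e^(−ax²).
Normalization: ∫|ψ|² dx = 6.9309.
⟨p⟩ = 0.0000 and ⟨p²⟩ = 0.81990.
(Δp)² = 0.81990 − (0.0000)² = 0.81990.

0.820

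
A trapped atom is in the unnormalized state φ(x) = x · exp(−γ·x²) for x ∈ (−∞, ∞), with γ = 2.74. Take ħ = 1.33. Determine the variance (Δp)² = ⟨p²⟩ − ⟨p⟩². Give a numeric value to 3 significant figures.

14.5

Compute ⟨p⟩ and ⟨p²⟩ separately; (Δp)² = ⟨p²⟩ − ⟨p⟩².
Expand each integrand as polynomial × e^(−2γx²) and use ∫x^(2j)·e^(−2γx²) dx = (2j−1)!!/(4γ)^j · √(π/(2γ)), odd powers → 0; here √(π/(2γ)) = 0.75715. Differentiate with the product rule, d/dx e^(−γx²) = −2γx·e^(−γx²).
Normalization: ∫|φ|² dx = 0.069083.
⟨p⟩ = 0.0000 and ⟨p²⟩ = 14.540.
(Δp)² = 14.540 − (0.0000)² = 14.540.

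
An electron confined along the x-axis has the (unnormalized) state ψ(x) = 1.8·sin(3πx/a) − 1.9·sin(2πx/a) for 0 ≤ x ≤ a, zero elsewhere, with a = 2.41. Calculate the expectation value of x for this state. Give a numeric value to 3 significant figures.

1.67

⟨x⟩ = ∫ x·|ψ|² dx / ∫|ψ|² dx (integrals over the domain).
On 0 ≤ x ≤ a (j ≠ l): ∫sin²(jπx/a) dx = a/2, ∫sin(jπx/a)·sin(lπx/a) dx = 0; diagonal moments ∫x·sin²(jπx/a) dx = a²/4, ∫x²·sin²(jπx/a) dx = a³·(1/6 − 1/(4j²π²)); cross terms ∫x·sin(jπx/a)·sin(lπx/a) dx = 0 for j + l even and −4jla²/(π²(j² − l²)²) for j + l odd, ∫x²·sin(jπx/a)·sin(lπx/a) dx = (−1)^(j+l)·4jla³/(π²(j² − l²)²); higher powers the same way via product-to-sum and parts.
State is unnormalized: ∫|ψ|² dx = 8.2543, and ∫ψ*·x·ψ dx = 13.811, so ⟨x⟩ = 13.811 / 8.2543.
⟨x⟩ = 1.6731.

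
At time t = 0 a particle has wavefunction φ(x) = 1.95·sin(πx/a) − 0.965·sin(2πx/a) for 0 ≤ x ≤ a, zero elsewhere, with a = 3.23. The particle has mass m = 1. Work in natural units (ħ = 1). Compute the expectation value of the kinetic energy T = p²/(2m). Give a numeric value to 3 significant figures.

T = −(ħ²/2m) d²/dx², so ⟨T⟩ = −(ħ²/2m) ∫ φ*·φ'' dx / ∫|φ|² dx; with m = 1.
d²/dx² sin(jπx/a) = −(jπ/a)²·sin(jπx/a); on 0 ≤ x ≤ a, ∫sin²(jπx/a) dx = a/2 and ∫sin(jπx/a)·sin(lπx/a) dx = 0 for j ≠ l, so only diagonal terms survive in ∫|φ|² and ∫φ·φ″; ∫φ·φ′ dx = [φ²/2] between the walls = 0.
State is unnormalized: ∫|φ|² dx = 7.6450, and ∫φ*·(−ħ²/2m · φ'') dx = 5.7502, so ⟨T⟩ = 5.7502 / 7.6450.
⟨T⟩ = 0.75215.

0.752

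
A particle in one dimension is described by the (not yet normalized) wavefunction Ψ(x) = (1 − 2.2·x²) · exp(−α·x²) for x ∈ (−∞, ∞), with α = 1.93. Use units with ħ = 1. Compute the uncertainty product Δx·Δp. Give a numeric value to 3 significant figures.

Δx = √(⟨x²⟩−⟨x⟩²), Δp = √(⟨p²⟩−⟨p⟩²).
Expand each integrand as polynomial × e^(−2αx²) and use ∫x^(2j)·e^(−2αx²) dx = (2j−1)!!/(4α)^j · √(π/(2α)), odd powers → 0; here √(π/(2α)) = 0.90216. Differentiate with the product rule, d/dx e^(−αx²) = −2αx·e^(−αx²).
Normalization: ∫|Ψ|² dx = 0.60777.
⟨x⟩ = 0.0000, ⟨x²⟩ = 0.097736 ⇒ Δx = 0.31263.
⟨p⟩ = 0.0000, ⟨p²⟩ = 6.1263 ⇒ Δp = 2.4751.
Δx·Δp = 0.77379.

0.774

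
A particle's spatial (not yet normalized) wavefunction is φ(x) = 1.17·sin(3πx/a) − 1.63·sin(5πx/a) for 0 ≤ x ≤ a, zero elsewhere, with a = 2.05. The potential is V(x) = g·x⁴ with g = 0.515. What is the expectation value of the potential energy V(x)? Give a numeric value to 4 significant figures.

1.074

⟨V⟩ = ∫ V(x)·|φ|² dx / ∫|φ|² dx.
On 0 ≤ x ≤ a (j ≠ l): ∫sin²(jπx/a) dx = a/2, ∫sin(jπx/a)·sin(lπx/a) dx = 0; diagonal moments ∫x·sin²(jπx/a) dx = a²/4, ∫x²·sin²(jπx/a) dx = a³·(1/6 − 1/(4j²π²)); cross terms ∫x·sin(jπx/a)·sin(lπx/a) dx = 0 for j + l even and −4jla²/(π²(j² − l²)²) for j + l odd, ∫x²·sin(jπx/a)·sin(lπx/a) dx = (−1)^(j+l)·4jla³/(π²(j² − l²)²); higher powers the same way via product-to-sum and parts.
State is unnormalized: ∫|φ|² dx = 4.1264, and ∫φ*·V(x)·φ dx = 4.4331, so ⟨V⟩ = 4.4331 / 4.1264.
⟨V⟩ = 1.0743.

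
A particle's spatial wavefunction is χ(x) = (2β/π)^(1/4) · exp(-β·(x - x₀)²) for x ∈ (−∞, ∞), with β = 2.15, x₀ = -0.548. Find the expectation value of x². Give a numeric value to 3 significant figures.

0.417

⟨x²⟩ = ∫ x²·|χ|² dx (integrals over the domain).
Gaussian moments (u = x − x₀): ∫u^(2j)·e^(−2βu²) du = (2j−1)!!/(4β)^j · √(π/(2β)), odd powers integrate to 0; here √(π/(2β)) = 0.85475.
⟨x²⟩ = 0.41658.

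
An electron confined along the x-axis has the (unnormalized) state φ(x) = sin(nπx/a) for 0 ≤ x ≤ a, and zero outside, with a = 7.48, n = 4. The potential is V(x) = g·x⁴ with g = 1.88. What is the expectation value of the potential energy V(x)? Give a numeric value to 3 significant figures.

1.14e+03

⟨V⟩ = ∫ V(x)·|φ|² dx / ∫|φ|² dx.
With sin²θ = (1 − cos2θ)/2 on 0 ≤ x ≤ a: ∫sin²(nπx/a) dx = a/2, ∫x·sin²(nπx/a) dx = a²/4, ∫x²·sin²(nπx/a) dx = a³·(1/6 − 1/(4n²π²)); higher powers xᵏ the same way, integrating xᵏ·cos(2nπx/a) by parts.
State is unnormalized: ∫|φ|² dx = 3.7400, and ∫φ*·V(x)·φ dx = 4264.1, so ⟨V⟩ = 4264.1 / 3.7400.
⟨V⟩ = 1140.1.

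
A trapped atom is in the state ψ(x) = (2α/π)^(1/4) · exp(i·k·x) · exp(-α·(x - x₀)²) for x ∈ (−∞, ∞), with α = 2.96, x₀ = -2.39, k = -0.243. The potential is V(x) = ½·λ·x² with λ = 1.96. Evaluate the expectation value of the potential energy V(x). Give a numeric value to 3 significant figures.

⟨V⟩ = ∫ V(x)·|ψ|² dx.
Gaussian moments (u = x − x₀): ∫u^(2j)·e^(−2αu²) du = (2j−1)!!/(4α)^j · √(π/(2α)), odd powers integrate to 0; here √(π/(2α)) = 0.72847.
⟨V⟩ = 5.6806.

5.68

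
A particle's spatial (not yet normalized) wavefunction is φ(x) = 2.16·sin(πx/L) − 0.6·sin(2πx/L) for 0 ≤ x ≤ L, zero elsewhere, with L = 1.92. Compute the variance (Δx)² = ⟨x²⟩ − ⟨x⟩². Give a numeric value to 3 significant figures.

Compute ⟨x⟩ and ⟨x²⟩ separately, then (Δx)² = ⟨x²⟩ − ⟨x⟩².
On 0 ≤ x ≤ L (j ≠ l): ∫sin²(jπx/L) dx = L/2, ∫sin(jπx/L)·sin(lπx/L) dx = 0; diagonal moments ∫x·sin²(jπx/L) dx = L²/4, ∫x²·sin²(jπx/L) dx = L³·(1/6 − 1/(4j²π²)); cross terms ∫x·sin(jπx/L)·sin(lπx/L) dx = 0 for j + l even and −4jlL²/(π²(j² − l²)²) for j + l odd, ∫x²·sin(jπx/L)·sin(lπx/L) dx = (−1)^(j+l)·4jlL³/(π²(j² − l²)²); higher powers the same way via product-to-sum and parts.
Normalization: ∫|φ|² dx = 4.8246.
⟨x⟩ = 1.1384 and ⟨x²⟩ = 1.3946.
(Δx)² = 1.3946 − (1.1384)² = 0.098662.

0.0987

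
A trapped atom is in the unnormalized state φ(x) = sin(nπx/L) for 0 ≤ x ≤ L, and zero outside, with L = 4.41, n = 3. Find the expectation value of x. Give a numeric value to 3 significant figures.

2.21

⟨x⟩ = ∫ x·|φ|² dx / ∫|φ|² dx (integrals over the domain).
With sin²θ = (1 − cos2θ)/2 on 0 ≤ x ≤ L: ∫sin²(nπx/L) dx = L/2, ∫x·sin²(nπx/L) dx = L²/4, ∫x²·sin²(nπx/L) dx = L³·(1/6 − 1/(4n²π²)); higher powers xᵏ the same way, integrating xᵏ·cos(2nπx/L) by parts.
State is unnormalized: ∫|φ|² dx = 2.2050, and ∫φ*·x·φ dx = 4.8620, so ⟨x⟩ = 4.8620 / 2.2050.
⟨x⟩ = 2.2050.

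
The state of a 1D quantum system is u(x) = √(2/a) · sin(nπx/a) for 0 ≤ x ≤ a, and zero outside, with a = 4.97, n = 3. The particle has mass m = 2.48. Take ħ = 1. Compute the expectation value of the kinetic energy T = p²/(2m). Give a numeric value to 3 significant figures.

0.725

T = −(ħ²/2m) d²/dx², so ⟨T⟩ = −(ħ²/2m) ∫ u*·u'' dx; with m = 2.48.
d/dx sin(nπx/a) = (nπ/a)·cos(nπx/a) and d²/dx² sin(nπx/a) = −(nπ/a)²·sin(nπx/a); on 0 ≤ x ≤ a, ∫sin²(nπx/a) dx = a/2 and ∫sin(nπx/a)·cos(nπx/a) dx = 0.
⟨T⟩ = 0.72502.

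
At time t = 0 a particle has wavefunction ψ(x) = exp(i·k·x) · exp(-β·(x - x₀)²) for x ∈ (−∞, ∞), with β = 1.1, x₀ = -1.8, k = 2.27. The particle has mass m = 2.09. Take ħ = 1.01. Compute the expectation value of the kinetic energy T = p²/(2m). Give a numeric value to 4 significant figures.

1.526

T = −(ħ²/2m) d²/dx², so ⟨T⟩ = −(ħ²/2m) ∫ ψ*·ψ'' dx / ∫|ψ|² dx; with m = 2.09.
Gaussian moments (u = x − x₀): ∫u^(2j)·e^(−2βu²) du = (2j−1)!!/(4β)^j · √(π/(2β)), odd powers integrate to 0; here √(π/(2β)) = 1.1950. Derivatives: ψ′ = (ik − 2βu)·ψ, ψ″ = ((ik − 2βu)² − 2β)·ψ; the odd-in-u pieces drop out.
State is unnormalized: ∫|ψ|² dx = 1.1950, and ∫ψ*·(−ħ²/2m · ψ'') dx = 1.8235, so ⟨T⟩ = 1.8235 / 1.1950.
⟨T⟩ = 1.5260.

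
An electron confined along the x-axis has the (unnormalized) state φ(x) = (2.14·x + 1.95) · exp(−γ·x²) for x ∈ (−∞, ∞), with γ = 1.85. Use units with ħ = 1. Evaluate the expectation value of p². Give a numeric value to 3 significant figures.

2.37

p² φ = −ħ² d²φ/dx²; ⟨p²⟩ = −ħ² ∫ φ*·φ'' dx / ∫|φ|² dx.
Expand each integrand as polynomial × e^(−2γx²) and use ∫x^(2j)·e^(−2γx²) dx = (2j−1)!!/(4γ)^j · √(π/(2γ)), odd powers → 0; here √(π/(2γ)) = 0.92145. Differentiate with the product rule, d/dx e^(−γx²) = −2γx·e^(−γx²).
State is unnormalized: ∫|φ|² dx = 4.0741, and ∫φ*·(−ħ² φ'') dx = 9.6470, so ⟨p²⟩ = 9.6470 / 4.0741.
⟨p²⟩ = 2.3679.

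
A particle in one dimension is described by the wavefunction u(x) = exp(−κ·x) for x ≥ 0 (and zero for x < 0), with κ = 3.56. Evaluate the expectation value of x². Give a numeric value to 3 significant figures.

0.0395

⟨x²⟩ = ∫ x²·|u|² dx / ∫|u|² dx (integrals over the domain).
Every integrand reduces to terms xʲ·e^(−2κx) on [0, ∞); use ∫₀^∞ xʲ·e^(−2κx) dx = j!/(2κ)^(j+1).
State is unnormalized: ∫|u|² dx = 0.14045, and ∫u*·x²·u dx = 0.0055410, so ⟨x²⟩ = 0.0055410 / 0.14045.
⟨x²⟩ = 0.039452.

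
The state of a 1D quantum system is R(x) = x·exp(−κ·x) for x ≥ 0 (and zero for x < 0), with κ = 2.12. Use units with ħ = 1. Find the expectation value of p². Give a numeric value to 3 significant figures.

4.49

p² R = −ħ² d²R/dx²; ⟨p²⟩ = −ħ² ∫ R*·R'' dx / ∫|R|² dx.
Differentiate x·exp(−κ·x) with the product rule; every integrand then reduces to terms xʲ·e^(−2κx) on [0, ∞), with ∫₀^∞ xʲ·e^(−2κx) dx = j!/(2κ)^(j+1).
State is unnormalized: ∫|R|² dx = 0.026238, and ∫R*·(−ħ² R'') dx = 0.11792, so ⟨p²⟩ = 0.11792 / 0.026238.
⟨p²⟩ = 4.4944.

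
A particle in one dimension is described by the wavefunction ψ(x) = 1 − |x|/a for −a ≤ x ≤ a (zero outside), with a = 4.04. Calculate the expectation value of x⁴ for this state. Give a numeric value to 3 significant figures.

⟨x⁴⟩ = ∫ x⁴·|ψ|² dx / ∫|ψ|² dx (integrals over the domain).
ψ is even, so ∫ over [−a, a] = 2∫₀ᵃ with ψ = 1 − x/a there: ∫₀ᵃ (1 − x/a)² dx = a/3, ∫₀ᵃ x²(1 − x/a)² dx = a³/30, ∫₀ᵃ x⁴(1 − x/a)² dx = a⁵/105.
State is unnormalized: ∫|ψ|² dx = 2.6933, and ∫ψ*·x⁴·ψ dx = 20.500, so ⟨x⁴⟩ = 20.500 / 2.6933.
⟨x⁴⟩ = 7.6113.

7.61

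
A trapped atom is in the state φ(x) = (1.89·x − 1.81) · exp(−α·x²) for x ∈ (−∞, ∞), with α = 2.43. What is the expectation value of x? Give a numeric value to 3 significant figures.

-0.193

⟨x⟩ = ∫ x·|φ|² dx / ∫|φ|² dx (integrals over the domain).
Expand each integrand as polynomial × e^(−2αx²) and use ∫x^(2j)·e^(−2αx²) dx = (2j−1)!!/(4α)^j · √(π/(2α)), odd powers → 0; here √(π/(2α)) = 0.80400.
State is unnormalized: ∫|φ|² dx = 2.9295, and ∫φ*·x·φ dx = -0.56593, so ⟨x⟩ = -0.56593 / 2.9295.
⟨x⟩ = -0.19319.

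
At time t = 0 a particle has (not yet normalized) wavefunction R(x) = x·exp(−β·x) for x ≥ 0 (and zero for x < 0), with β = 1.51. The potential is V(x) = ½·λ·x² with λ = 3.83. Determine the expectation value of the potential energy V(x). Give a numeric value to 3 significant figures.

2.52

⟨V⟩ = ∫ V(x)·|R|² dx / ∫|R|² dx.
Every integrand reduces to terms xʲ·e^(−2βx) on [0, ∞); use ∫₀^∞ xʲ·e^(−2βx) dx = j!/(2β)^(j+1).
State is unnormalized: ∫|R|² dx = 0.072612, and ∫R*·V(x)·R dx = 0.18296, so ⟨V⟩ = 0.18296 / 0.072612.
⟨V⟩ = 2.5196.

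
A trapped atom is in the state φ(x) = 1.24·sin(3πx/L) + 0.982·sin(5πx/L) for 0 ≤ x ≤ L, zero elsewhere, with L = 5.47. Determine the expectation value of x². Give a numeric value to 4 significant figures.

11.23

⟨x²⟩ = ∫ x²·|φ|² dx / ∫|φ|² dx (integrals over the domain).
On 0 ≤ x ≤ L (j ≠ l): ∫sin²(jπx/L) dx = L/2, ∫sin(jπx/L)·sin(lπx/L) dx = 0; diagonal moments ∫x·sin²(jπx/L) dx = L²/4, ∫x²·sin²(jπx/L) dx = L³·(1/6 − 1/(4j²π²)); cross terms ∫x·sin(jπx/L)·sin(lπx/L) dx = 0 for j + l even and −4jlL²/(π²(j² − l²)²) for j + l odd, ∫x²·sin(jπx/L)·sin(lπx/L) dx = (−1)^(j+l)·4jlL³/(π²(j² − l²)²); higher powers the same way via product-to-sum and parts.
State is unnormalized: ∫|φ|² dx = 6.8428, and ∫φ*·x²·φ dx = 76.844, so ⟨x²⟩ = 76.844 / 6.8428.
⟨x²⟩ = 11.230.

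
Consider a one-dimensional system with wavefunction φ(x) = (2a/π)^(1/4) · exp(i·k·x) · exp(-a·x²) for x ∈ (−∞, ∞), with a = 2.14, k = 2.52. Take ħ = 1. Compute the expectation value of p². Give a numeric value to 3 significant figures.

8.49

p² φ = −ħ² d²φ/dx²; ⟨p²⟩ = −ħ² ∫ φ*·φ'' dx.
Gaussian moments: ∫x^(2j)·e^(−2ax²) dx = (2j−1)!!/(4a)^j · √(π/(2a)), odd powers integrate to 0; here √(π/(2a)) = 0.85675. Derivatives: φ′ = (ik − 2ax)·φ, φ″ = ((ik − 2ax)² − 2a)·φ; the odd-in-x pieces drop out.
⟨p²⟩ = 8.4904.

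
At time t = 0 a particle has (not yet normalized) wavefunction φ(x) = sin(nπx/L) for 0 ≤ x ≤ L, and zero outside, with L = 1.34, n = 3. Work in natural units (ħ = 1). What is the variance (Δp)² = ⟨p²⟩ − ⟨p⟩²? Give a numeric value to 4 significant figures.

49.47

Compute ⟨p⟩ and ⟨p²⟩ separately; (Δp)² = ⟨p²⟩ − ⟨p⟩².
d/dx sin(nπx/L) = (nπ/L)·cos(nπx/L) and d²/dx² sin(nπx/L) = −(nπ/L)²·sin(nπx/L); on 0 ≤ x ≤ L, ∫sin²(nπx/L) dx = L/2 and ∫sin(nπx/L)·cos(nπx/L) dx = 0.
Normalization: ∫|φ|² dx = 0.67000.
⟨p⟩ = 0.0000 and ⟨p²⟩ = 49.469.
(Δp)² = 49.469 − (0.0000)² = 49.469.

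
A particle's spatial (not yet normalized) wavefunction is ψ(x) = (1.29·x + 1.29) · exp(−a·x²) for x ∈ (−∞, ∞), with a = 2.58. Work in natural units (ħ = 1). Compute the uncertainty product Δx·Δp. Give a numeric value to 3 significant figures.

Δx = √(⟨x²⟩−⟨x⟩²), Δp = √(⟨p²⟩−⟨p⟩²).
Expand each integrand as polynomial × e^(−2ax²) and use ∫x^(2j)·e^(−2ax²) dx = (2j−1)!!/(4a)^j · √(π/(2a)), odd powers → 0; here √(π/(2a)) = 0.78028. Differentiate with the product rule, d/dx e^(−ax²) = −2ax·e^(−ax²).
Normalization: ∫|ψ|² dx = 1.4243.
⟨x⟩ = 0.17668, ⟨x²⟩ = 0.11402 ⇒ Δx = 0.28776.
⟨p⟩ = 0.0000, ⟨p²⟩ = 3.0358 ⇒ Δp = 1.7424.
Δx·Δp = 0.50138.

0.501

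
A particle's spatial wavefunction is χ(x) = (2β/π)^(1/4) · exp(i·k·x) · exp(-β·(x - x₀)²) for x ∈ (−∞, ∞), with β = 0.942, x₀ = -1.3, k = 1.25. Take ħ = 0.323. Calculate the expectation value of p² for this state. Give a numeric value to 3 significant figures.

p² χ = −ħ² d²χ/dx²; ⟨p²⟩ = −ħ² ∫ χ*·χ'' dx.
Gaussian moments (u = x − x₀): ∫u^(2j)·e^(−2βu²) du = (2j−1)!!/(4β)^j · √(π/(2β)), odd powers integrate to 0; here √(π/(2β)) = 1.2913. Derivatives: χ′ = (ik − 2βu)·χ, χ″ = ((ik − 2βu)² − 2β)·χ; the odd-in-u pieces drop out.
⟨p²⟩ = 0.26129.

0.261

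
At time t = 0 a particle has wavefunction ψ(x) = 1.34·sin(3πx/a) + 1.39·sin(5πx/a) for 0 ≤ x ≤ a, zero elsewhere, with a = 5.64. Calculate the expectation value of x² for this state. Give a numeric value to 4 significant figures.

11.99

⟨x²⟩ = ∫ x²·|ψ|² dx / ∫|ψ|² dx (integrals over the domain).
On 0 ≤ x ≤ a (j ≠ l): ∫sin²(jπx/a) dx = a/2, ∫sin(jπx/a)·sin(lπx/a) dx = 0; diagonal moments ∫x·sin²(jπx/a) dx = a²/4, ∫x²·sin²(jπx/a) dx = a³·(1/6 − 1/(4j²π²)); cross terms ∫x·sin(jπx/a)·sin(lπx/a) dx = 0 for j + l even and −4jla²/(π²(j² − l²)²) for j + l odd, ∫x²·sin(jπx/a)·sin(lπx/a) dx = (−1)^(j+l)·4jla³/(π²(j² − l²)²); higher powers the same way via product-to-sum and parts.
State is unnormalized: ∫|ψ|² dx = 10.512, and ∫ψ*·x²·ψ dx = 126.07, so ⟨x²⟩ = 126.07 / 10.512.
⟨x²⟩ = 11.993.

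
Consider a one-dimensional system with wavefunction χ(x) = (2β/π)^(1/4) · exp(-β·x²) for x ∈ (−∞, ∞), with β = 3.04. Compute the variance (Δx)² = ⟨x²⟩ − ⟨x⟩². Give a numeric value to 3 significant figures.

Compute ⟨x⟩ and ⟨x²⟩ separately, then (Δx)² = ⟨x²⟩ − ⟨x⟩².
Gaussian moments: ∫x^(2j)·e^(−2βx²) dx = (2j−1)!!/(4β)^j · √(π/(2β)), odd powers integrate to 0; here √(π/(2β)) = 0.71882.
⟨x⟩ = 0.0000 and ⟨x²⟩ = 0.082237.
(Δx)² = 0.082237 − (0.0000)² = 0.082237.

0.0822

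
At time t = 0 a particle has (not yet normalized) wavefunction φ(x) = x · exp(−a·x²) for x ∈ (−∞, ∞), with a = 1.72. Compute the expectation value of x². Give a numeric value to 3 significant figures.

⟨x²⟩ = ∫ x²·|φ|² dx / ∫|φ|² dx (integrals over the domain).
Expand each integrand as polynomial × e^(−2ax²) and use ∫x^(2j)·e^(−2ax²) dx = (2j−1)!!/(4a)^j · √(π/(2a)), odd powers → 0; here √(π/(2a)) = 0.95564.
State is unnormalized: ∫|φ|² dx = 0.13890, and ∫φ*·x²·φ dx = 0.060568, so ⟨x²⟩ = 0.060568 / 0.13890.
⟨x²⟩ = 0.43605.

0.436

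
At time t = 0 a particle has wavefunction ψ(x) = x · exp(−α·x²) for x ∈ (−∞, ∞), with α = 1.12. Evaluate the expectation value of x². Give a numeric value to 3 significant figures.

⟨x²⟩ = ∫ x²·|ψ|² dx / ∫|ψ|² dx (integrals over the domain).
Expand each integrand as polynomial × e^(−2αx²) and use ∫x^(2j)·e^(−2αx²) dx = (2j−1)!!/(4α)^j · √(π/(2α)), odd powers → 0; here √(π/(2α)) = 1.1843.
State is unnormalized: ∫|ψ|² dx = 0.26435, and ∫ψ*·x²·ψ dx = 0.17702, so ⟨x²⟩ = 0.17702 / 0.26435.
⟨x²⟩ = 0.66964.

0.670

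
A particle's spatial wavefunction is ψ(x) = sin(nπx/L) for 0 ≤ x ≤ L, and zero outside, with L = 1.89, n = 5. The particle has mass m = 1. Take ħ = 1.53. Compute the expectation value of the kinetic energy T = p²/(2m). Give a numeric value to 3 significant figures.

80.8

T = −(ħ²/2m) d²/dx², so ⟨T⟩ = −(ħ²/2m) ∫ ψ*·ψ'' dx / ∫|ψ|² dx; with m = 1.
d/dx sin(nπx/L) = (nπ/L)·cos(nπx/L) and d²/dx² sin(nπx/L) = −(nπ/L)²·sin(nπx/L); on 0 ≤ x ≤ L, ∫sin²(nπx/L) dx = L/2 and ∫sin(nπx/L)·cos(nπx/L) dx = 0.
State is unnormalized: ∫|ψ|² dx = 0.94500, and ∫ψ*·(−ħ²/2m · ψ'') dx = 76.401, so ⟨T⟩ = 76.401 / 0.94500.
⟨T⟩ = 80.848.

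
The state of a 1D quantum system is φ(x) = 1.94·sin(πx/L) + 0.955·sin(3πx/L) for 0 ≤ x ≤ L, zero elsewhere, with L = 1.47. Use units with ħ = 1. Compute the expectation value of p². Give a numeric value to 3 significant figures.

p² φ = −ħ² d²φ/dx²; ⟨p²⟩ = −ħ² ∫ φ*·φ'' dx / ∫|φ|² dx.
d²/dx² sin(jπx/L) = −(jπ/L)²·sin(jπx/L); on 0 ≤ x ≤ L, ∫sin²(jπx/L) dx = L/2 and ∫sin(jπx/L)·sin(lπx/L) dx = 0 for j ≠ l, so only diagonal terms survive in ∫|φ|² and ∫φ·φ″; ∫φ·φ′ dx = [φ²/2] between the walls = 0.
State is unnormalized: ∫|φ|² dx = 3.4366, and ∫φ*·(−ħ² φ'') dx = 40.190, so ⟨p²⟩ = 40.190 / 3.4366.
⟨p²⟩ = 11.695.

11.7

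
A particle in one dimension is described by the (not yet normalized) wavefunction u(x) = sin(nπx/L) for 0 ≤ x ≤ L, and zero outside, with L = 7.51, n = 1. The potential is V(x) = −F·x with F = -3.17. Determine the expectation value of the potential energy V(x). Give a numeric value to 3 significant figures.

11.9

⟨V⟩ = ∫ V(x)·|u|² dx / ∫|u|² dx.
With sin²θ = (1 − cos2θ)/2 on 0 ≤ x ≤ L: ∫sin²(nπx/L) dx = L/2, ∫x·sin²(nπx/L) dx = L²/4, ∫x²·sin²(nπx/L) dx = L³·(1/6 − 1/(4n²π²)); higher powers xᵏ the same way, integrating xᵏ·cos(2nπx/L) by parts.
State is unnormalized: ∫|u|² dx = 3.7550, and ∫u*·V(x)·u dx = 44.697, so ⟨V⟩ = 44.697 / 3.7550.
⟨V⟩ = 11.903.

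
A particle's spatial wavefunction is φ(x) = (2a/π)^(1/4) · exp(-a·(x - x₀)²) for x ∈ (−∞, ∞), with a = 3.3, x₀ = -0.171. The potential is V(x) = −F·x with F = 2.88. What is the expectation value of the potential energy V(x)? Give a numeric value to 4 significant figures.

⟨V⟩ = ∫ V(x)·|φ|² dx.
Gaussian moments (u = x − x₀): ∫u^(2j)·e^(−2au²) du = (2j−1)!!/(4a)^j · √(π/(2a)), odd powers integrate to 0; here √(π/(2a)) = 0.68993.
⟨V⟩ = 0.49248.

0.4925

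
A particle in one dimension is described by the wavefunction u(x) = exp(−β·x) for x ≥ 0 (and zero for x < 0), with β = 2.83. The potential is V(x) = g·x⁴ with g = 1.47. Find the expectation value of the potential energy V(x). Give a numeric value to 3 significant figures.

0.0344

⟨V⟩ = ∫ V(x)·|u|² dx / ∫|u|² dx.
Every integrand reduces to terms xʲ·e^(−2βx) on [0, ∞); use ∫₀^∞ xʲ·e^(−2βx) dx = j!/(2β)^(j+1).
State is unnormalized: ∫|u|² dx = 0.17668, and ∫u*·V(x)·u dx = 0.0060736, so ⟨V⟩ = 0.0060736 / 0.17668.
⟨V⟩ = 0.034377.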